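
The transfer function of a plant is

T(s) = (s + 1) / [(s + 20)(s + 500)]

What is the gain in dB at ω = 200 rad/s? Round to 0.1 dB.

-54.7 dB

At s = jω = j200:
zero (s+1): 1 + j200 → |·| = √(1²+200²) = √40001 ≈ 200, ∠ = arctan(200/1) ≈ 89.71°
pole (s+20): 20 + j200 → |·| = √(20²+200²) = √40400 ≈ 201, ∠ = arctan(200/20) ≈ 84.29°
pole (s+500): 500 + j200 → |·| = √(500²+200²) = √290000 ≈ 538.52, ∠ = arctan(200/500) ≈ 21.80°
|T| = 1 · 200 / 1.0824e+05 ≈ 0.0018477
Gain = 20 log₁₀(0.0018477) ≈ -54.67 dB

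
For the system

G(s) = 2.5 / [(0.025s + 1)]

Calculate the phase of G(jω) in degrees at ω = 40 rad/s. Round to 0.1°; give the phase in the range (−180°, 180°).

-45.0°

At ω = 40 rad/s:
pole (1 + j40·0.025) = 1 + j1 → |·| ≈ 1.4142, ∠ ≈ 45.00°
∠G = (0°) − (45.00°) = -45.00°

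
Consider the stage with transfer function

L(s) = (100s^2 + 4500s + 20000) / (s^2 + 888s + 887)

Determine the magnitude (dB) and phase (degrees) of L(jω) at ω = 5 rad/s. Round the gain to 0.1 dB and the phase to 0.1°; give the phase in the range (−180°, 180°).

16.0 dB, -26.9°

Substitute s = j5:
Numerator: 100(j5)^2 + 4500(j5) + 20000 = 17500 + j22500
Denominator: (j5)^2 + 888(j5) + 887 = 862 + j4440
|N| = √(17500² + 22500²) ≈ 28504, ∠N ≈ 52.13°
|D| = √(862² + 4440²) ≈ 4522.9, ∠D ≈ 79.01°
|L| = 28504 / 4522.9 ≈ 6.3022
Gain = 20 log₁₀(6.3022) ≈ 15.99 dB
∠L = 52.13° − 79.01° = -26.88°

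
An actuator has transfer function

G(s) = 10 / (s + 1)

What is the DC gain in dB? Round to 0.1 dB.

G(0) = 10 / (1) = 10
20 log₁₀(10) ≈ 20.00 dB

20.0 dB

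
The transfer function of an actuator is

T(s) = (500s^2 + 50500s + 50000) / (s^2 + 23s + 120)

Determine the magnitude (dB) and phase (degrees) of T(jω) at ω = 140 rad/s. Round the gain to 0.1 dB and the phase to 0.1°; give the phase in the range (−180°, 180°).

Substitute s = j140:
Numerator: 500(j140)^2 + 50500(j140) + 50000 = -9750000 + j7070000
Denominator: (j140)^2 + 23(j140) + 120 = -19480 + j3220
|N| = √(9750000² + 7070000²) ≈ 1.2044e+07, ∠N ≈ 144.05°
|D| = √(19480² + 3220²) ≈ 19744, ∠D ≈ 170.61°
|T| = 1.2044e+07 / 19744 ≈ 610.01
Gain = 20 log₁₀(610.01) ≈ 55.71 dB
∠T = 144.05° − 170.61° = -26.56°

55.7 dB, -26.6°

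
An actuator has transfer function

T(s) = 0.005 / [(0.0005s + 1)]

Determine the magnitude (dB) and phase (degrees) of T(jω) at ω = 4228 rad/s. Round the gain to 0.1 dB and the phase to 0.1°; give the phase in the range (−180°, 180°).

At ω = 4228 rad/s:
pole (1 + j4228·0.0005) = 1 + j2.114 → |·| ≈ 2.3386, ∠ ≈ 64.68°
|T| = 0.005 · 1 / (2.3386) ≈ 0.002138
Gain = 20 log₁₀(0.002138) ≈ -53.40 dB
∠T = (0°) − (64.68°) = -64.68°

-53.4 dB, -64.7°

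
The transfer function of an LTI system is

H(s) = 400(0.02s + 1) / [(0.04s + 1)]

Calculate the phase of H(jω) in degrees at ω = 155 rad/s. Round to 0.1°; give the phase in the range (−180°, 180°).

At ω = 155 rad/s:
zero (1 + j155·0.02) = 1 + j3.1 → |·| ≈ 3.2573, ∠ ≈ 72.12°
pole (1 + j155·0.04) = 1 + j6.2 → |·| ≈ 6.2801, ∠ ≈ 80.84°
∠H = (72.12°) − (80.84°) = -8.72°

-8.7°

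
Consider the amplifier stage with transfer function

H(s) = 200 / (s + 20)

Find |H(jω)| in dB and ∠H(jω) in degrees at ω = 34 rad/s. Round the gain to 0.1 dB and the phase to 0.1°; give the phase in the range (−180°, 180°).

Substitute s = j34:
Numerator: 200 = 200 + j0
Denominator: (j34) + 20 = 20 + j34
|N| = √(200² + 0²) ≈ 200, ∠N ≈ 0.00°
|D| = √(20² + 34²) ≈ 39.446, ∠D ≈ 59.53°
|H| = 200 / 39.446 ≈ 5.0702
Gain = 20 log₁₀(5.0702) ≈ 14.10 dB
∠H = 0.00° − 59.53° = -59.53°

14.1 dB, -59.5°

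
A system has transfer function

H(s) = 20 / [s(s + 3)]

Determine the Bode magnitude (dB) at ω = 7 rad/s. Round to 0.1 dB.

-8.5 dB

At s = jω = j7:
pole (s+3): 3 + j7 → |·| = √(3²+7²) = √58 ≈ 7.6158, ∠ = arctan(7/3) ≈ 66.80°
pole at origin: |s| = 7, ∠ = 90.00° (in denominator)
|H| = 20 / 53.311 ≈ 0.37516
Gain = 20 log₁₀(0.37516) ≈ -8.52 dB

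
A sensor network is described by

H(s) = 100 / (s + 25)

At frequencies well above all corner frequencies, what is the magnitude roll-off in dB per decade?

Each pole contributes −20 dB/decade at high frequency; each zero contributes +20 dB/decade.
Net: 0 zero(s) − 1 pole(s) → -20 dB/decade.

-20 dB/decade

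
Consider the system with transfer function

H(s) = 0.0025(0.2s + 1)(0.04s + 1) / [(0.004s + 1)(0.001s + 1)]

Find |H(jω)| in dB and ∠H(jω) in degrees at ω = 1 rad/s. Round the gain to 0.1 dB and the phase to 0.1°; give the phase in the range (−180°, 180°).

-51.9 dB, 13.3°

At ω = 1 rad/s:
zero (1 + j1·0.2) = 1 + j0.2 → |·| ≈ 1.0198, ∠ ≈ 11.31°
zero (1 + j1·0.04) = 1 + j0.04 → |·| ≈ 1.0008, ∠ ≈ 2.29°
pole (1 + j1·0.004) = 1 + j0.004 → |·| ≈ 1, ∠ ≈ 0.23°
pole (1 + j1·0.001) = 1 + j0.001 → |·| ≈ 1, ∠ ≈ 0.06°
|H| = 0.0025 · 1.0198 · 1.0008 / (1 · 1) ≈ 0.0025515
Gain = 20 log₁₀(0.0025515) ≈ -51.86 dB
∠H = (11.31° + 2.29°) − (0.23° + 0.06°) = 13.31°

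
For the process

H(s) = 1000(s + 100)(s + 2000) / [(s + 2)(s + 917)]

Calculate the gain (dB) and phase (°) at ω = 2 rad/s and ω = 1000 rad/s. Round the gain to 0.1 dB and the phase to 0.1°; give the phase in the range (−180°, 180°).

ω = 2: 97.7 dB, -43.9°; ω = 1000: 64.4 dB, -26.5°

At s = jω = j2:
zero (s+100): 100 + j2 → |·| = √(100²+2²) = √10004 ≈ 100.02, ∠ = arctan(2/100) ≈ 1.15°
zero (s+2000): 2000 + j2 → |·| = √(2000²+2²) = √4000004 ≈ 2000, ∠ = arctan(2/2000) ≈ 0.06°
pole (s+2): 2 + j2 → |·| = √(2²+2²) = √8 ≈ 2.8284, ∠ = arctan(2/2) ≈ 45.00°
pole (s+917): 917 + j2 → |·| = √(917²+2²) = √840893 ≈ 917, ∠ = arctan(2/917) ≈ 0.12°
|H| = 1000 · 2.0004e+05 / 2593.6 ≈ 77128
Gain = 20 log₁₀(77128) ≈ 97.74 dB
∠H = 1.21° − 45.12° = -43.91°

At s = jω = j1000:
zero (s+100): 100 + j1000 → |·| = √(100²+1000²) = √1010000 ≈ 1005, ∠ = arctan(1000/100) ≈ 84.29°
zero (s+2000): 2000 + j1000 → |·| = √(2000²+1000²) = √5000000 ≈ 2236.1, ∠ = arctan(1000/2000) ≈ 26.57°
pole (s+2): 2 + j1000 → |·| = √(2²+1000²) = √1000004 ≈ 1000, ∠ = arctan(1000/2) ≈ 89.89°
pole (s+917): 917 + j1000 → |·| = √(917²+1000²) = √1840889 ≈ 1356.8, ∠ = arctan(1000/917) ≈ 47.48°
|H| = 1000 · 2.2473e+06 / 1.3568e+06 ≈ 1656.3
Gain = 20 log₁₀(1656.3) ≈ 64.38 dB
∠H = 110.86° − 137.37° = -26.51°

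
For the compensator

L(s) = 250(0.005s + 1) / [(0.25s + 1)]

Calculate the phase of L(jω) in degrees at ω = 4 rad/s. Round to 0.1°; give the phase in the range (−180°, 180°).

-43.9°

At ω = 4 rad/s:
zero (1 + j4·0.005) = 1 + j0.02 → |·| ≈ 1.0002, ∠ ≈ 1.15°
pole (1 + j4·0.25) = 1 + j1 → |·| ≈ 1.4142, ∠ ≈ 45.00°
∠L = (1.15°) − (45.00°) = -43.85°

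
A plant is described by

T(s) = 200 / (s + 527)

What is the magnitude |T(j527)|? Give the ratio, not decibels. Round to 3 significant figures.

0.268

Substitute s = j527:
Numerator: 200 = 200 + j0
Denominator: (j527) + 527 = 527 + j527
|N| = √(200² + 0²) ≈ 200, ∠N ≈ 0.00°
|D| = √(527² + 527²) ≈ 745.29, ∠D ≈ 45.00°
|T| = 200 / 745.29 ≈ 0.26835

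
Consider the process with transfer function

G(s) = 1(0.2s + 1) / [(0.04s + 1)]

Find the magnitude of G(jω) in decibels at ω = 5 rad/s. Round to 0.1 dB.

2.8 dB

At ω = 5 rad/s:
zero (1 + j5·0.2) = 1 + j1 → |·| ≈ 1.4142, ∠ ≈ 45.00°
pole (1 + j5·0.04) = 1 + j0.2 → |·| ≈ 1.0198, ∠ ≈ 11.31°
|G| = 1 · 1.4142 / (1.0198) ≈ 1.3867
Gain = 20 log₁₀(1.3867) ≈ 2.84 dB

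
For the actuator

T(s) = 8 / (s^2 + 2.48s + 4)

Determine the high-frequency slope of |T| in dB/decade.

Each pole contributes −20 dB/decade at high frequency; each zero contributes +20 dB/decade.
Net: 0 zero(s) − 2 pole(s) → -40 dB/decade.

-40 dB/decade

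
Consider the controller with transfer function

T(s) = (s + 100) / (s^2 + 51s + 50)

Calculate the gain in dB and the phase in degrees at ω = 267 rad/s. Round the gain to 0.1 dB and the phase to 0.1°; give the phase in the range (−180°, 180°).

Substitute s = j267:
Numerator: (j267) + 100 = 100 + j267
Denominator: (j267)^2 + 51(j267) + 50 = -71239 + j13617
|N| = √(100² + 267²) ≈ 285.11, ∠N ≈ 69.47°
|D| = √(71239² + 13617²) ≈ 72529, ∠D ≈ 169.18°
|T| = 285.11 / 72529 ≈ 0.003931
Gain = 20 log₁₀(0.003931) ≈ -48.11 dB
∠T = 69.47° − 169.18° = -99.71°

-48.1 dB, -99.7°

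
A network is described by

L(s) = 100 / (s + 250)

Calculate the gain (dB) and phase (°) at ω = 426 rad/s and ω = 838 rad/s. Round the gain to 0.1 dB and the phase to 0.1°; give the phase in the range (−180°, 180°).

ω = 426: -13.9 dB, -59.6°; ω = 838: -18.8 dB, -73.4°

Substitute s = j426:
Numerator: 100 = 100 + j0
Denominator: (j426) + 250 = 250 + j426
|N| = √(100² + 0²) ≈ 100, ∠N ≈ 0.00°
|D| = √(250² + 426²) ≈ 493.94, ∠D ≈ 59.59°
|L| = 100 / 493.94 ≈ 0.20245
Gain = 20 log₁₀(0.20245) ≈ -13.87 dB
∠L = 0.00° − 59.59° = -59.59°

Substitute s = j838:
Numerator: 100 = 100 + j0
Denominator: (j838) + 250 = 250 + j838
|N| = √(100² + 0²) ≈ 100, ∠N ≈ 0.00°
|D| = √(250² + 838²) ≈ 874.5, ∠D ≈ 73.39°
|L| = 100 / 874.5 ≈ 0.11435
Gain = 20 log₁₀(0.11435) ≈ -18.84 dB
∠L = 0.00° − 73.39° = -73.39°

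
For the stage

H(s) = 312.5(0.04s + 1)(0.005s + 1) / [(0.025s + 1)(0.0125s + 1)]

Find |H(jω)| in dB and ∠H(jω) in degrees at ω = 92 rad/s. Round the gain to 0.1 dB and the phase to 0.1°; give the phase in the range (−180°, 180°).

At ω = 92 rad/s:
zero (1 + j92·0.04) = 1 + j3.68 → |·| ≈ 3.8134, ∠ ≈ 74.80°
zero (1 + j92·0.005) = 1 + j0.46 → |·| ≈ 1.1007, ∠ ≈ 24.70°
pole (1 + j92·0.025) = 1 + j2.3 → |·| ≈ 2.508, ∠ ≈ 66.50°
pole (1 + j92·0.0125) = 1 + j1.15 → |·| ≈ 1.524, ∠ ≈ 48.99°
|H| = 312.5 · 3.8134 · 1.1007 / (2.508 · 1.524) ≈ 343.18
Gain = 20 log₁₀(343.18) ≈ 50.71 dB
∠H = (74.80° + 24.70°) − (66.50° + 48.99°) = -15.99°

50.7 dB, -16.0°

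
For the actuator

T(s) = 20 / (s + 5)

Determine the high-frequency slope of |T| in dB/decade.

Each pole contributes −20 dB/decade at high frequency; each zero contributes +20 dB/decade.
Net: 0 zero(s) − 1 pole(s) → -20 dB/decade.

-20 dB/decade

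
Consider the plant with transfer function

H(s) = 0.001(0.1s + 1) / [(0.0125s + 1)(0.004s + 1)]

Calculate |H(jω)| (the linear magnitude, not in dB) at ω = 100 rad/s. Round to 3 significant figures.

0.00583

At ω = 100 rad/s:
zero (1 + j100·0.1) = 1 + j10 → |·| ≈ 10.05, ∠ ≈ 84.29°
pole (1 + j100·0.0125) = 1 + j1.25 → |·| ≈ 1.6008, ∠ ≈ 51.34°
pole (1 + j100·0.004) = 1 + j0.4 → |·| ≈ 1.077, ∠ ≈ 21.80°
|H| = 0.001 · 10.05 / (1.6008 · 1.077) ≈ 0.0058293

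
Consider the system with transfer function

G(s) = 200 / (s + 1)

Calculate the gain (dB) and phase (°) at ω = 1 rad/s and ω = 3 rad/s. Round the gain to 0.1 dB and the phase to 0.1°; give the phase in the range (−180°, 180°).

At s = jω = j1:
pole (s+1): 1 + j1 → |·| = √(1²+1²) = √2 ≈ 1.4142, ∠ = arctan(1/1) ≈ 45.00°
|G| = 200 / 1.4142 ≈ 141.42
Gain = 20 log₁₀(141.42) ≈ 43.01 dB
∠G = 0.00° − 45.00° = -45.00°

At s = jω = j3:
pole (s+1): 1 + j3 → |·| = √(1²+3²) = √10 ≈ 3.1623, ∠ = arctan(3/1) ≈ 71.57°
|G| = 200 / 3.1623 ≈ 63.245
Gain = 20 log₁₀(63.245) ≈ 36.02 dB
∠G = 0.00° − 71.57° = -71.57°

ω = 1: 43.0 dB, -45.0°; ω = 3: 36.0 dB, -71.6°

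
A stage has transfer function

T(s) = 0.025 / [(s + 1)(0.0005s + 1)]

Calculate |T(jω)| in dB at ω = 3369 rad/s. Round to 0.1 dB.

-108.4 dB

At ω = 3369 rad/s:
pole (1 + j3369·1) = 1 + j3369 → |·| ≈ 3369, ∠ ≈ 89.98°
pole (1 + j3369·0.0005) = 1 + j1.6845 → |·| ≈ 1.959, ∠ ≈ 59.30°
|T| = 0.025 · 1 / (3369 · 1.959) ≈ 3.788e-06
Gain = 20 log₁₀(3.788e-06) ≈ -108.43 dB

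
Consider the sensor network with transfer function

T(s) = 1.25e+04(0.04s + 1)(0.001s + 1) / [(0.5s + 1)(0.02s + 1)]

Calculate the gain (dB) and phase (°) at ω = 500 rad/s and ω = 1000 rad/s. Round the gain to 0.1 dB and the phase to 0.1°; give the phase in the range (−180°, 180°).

At ω = 500 rad/s:
zero (1 + j500·0.04) = 1 + j20 → |·| ≈ 20.025, ∠ ≈ 87.14°
zero (1 + j500·0.001) = 1 + j0.5 → |·| ≈ 1.118, ∠ ≈ 26.57°
pole (1 + j500·0.5) = 1 + j250 → |·| ≈ 250, ∠ ≈ 89.77°
pole (1 + j500·0.02) = 1 + j10 → |·| ≈ 10.05, ∠ ≈ 84.29°
|T| = 1.25e+04 · 20.025 · 1.118 / (250 · 10.05) ≈ 111.38
Gain = 20 log₁₀(111.38) ≈ 40.94 dB
∠T = (87.14° + 26.57°) − (89.77° + 84.29°) = -60.35°

At ω = 1000 rad/s:
zero (1 + j1000·0.04) = 1 + j40 → |·| ≈ 40.012, ∠ ≈ 88.57°
zero (1 + j1000·0.001) = 1 + j1 → |·| ≈ 1.4142, ∠ ≈ 45.00°
pole (1 + j1000·0.5) = 1 + j500 → |·| ≈ 500, ∠ ≈ 89.89°
pole (1 + j1000·0.02) = 1 + j20 → |·| ≈ 20.025, ∠ ≈ 87.14°
|T| = 1.25e+04 · 40.012 · 1.4142 / (500 · 20.025) ≈ 70.643
Gain = 20 log₁₀(70.643) ≈ 36.98 dB
∠T = (88.57° + 45.00°) − (89.89° + 87.14°) = -43.46°

ω = 500: 40.9 dB, -60.4°; ω = 1000: 37.0 dB, -43.5°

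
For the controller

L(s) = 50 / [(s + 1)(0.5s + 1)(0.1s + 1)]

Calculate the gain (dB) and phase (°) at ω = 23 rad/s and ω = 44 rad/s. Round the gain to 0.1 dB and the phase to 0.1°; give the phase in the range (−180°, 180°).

At ω = 23 rad/s:
pole (1 + j23·1) = 1 + j23 → |·| ≈ 23.022, ∠ ≈ 87.51°
pole (1 + j23·0.5) = 1 + j11.5 → |·| ≈ 11.543, ∠ ≈ 85.03°
pole (1 + j23·0.1) = 1 + j2.3 → |·| ≈ 2.508, ∠ ≈ 66.50°
|L| = 50 · 1 / (23.022 · 11.543 · 2.508) ≈ 0.075021
Gain = 20 log₁₀(0.075021) ≈ -22.50 dB
∠L = (0°) − (87.51° + 85.03° + 66.50°) = -239.04° ≡ 120.96° (principal value)

At ω = 44 rad/s:
pole (1 + j44·1) = 1 + j44 → |·| ≈ 44.011, ∠ ≈ 88.70°
pole (1 + j44·0.5) = 1 + j22 → |·| ≈ 22.023, ∠ ≈ 87.40°
pole (1 + j44·0.1) = 1 + j4.4 → |·| ≈ 4.5122, ∠ ≈ 77.20°
|L| = 50 · 1 / (44.011 · 22.023 · 4.5122) ≈ 0.011433
Gain = 20 log₁₀(0.011433) ≈ -38.84 dB
∠L = (0°) − (88.70° + 87.40° + 77.20°) = -253.30° ≡ 106.70° (principal value)

ω = 23: -22.5 dB, 121.0°; ω = 44: -38.8 dB, 106.7°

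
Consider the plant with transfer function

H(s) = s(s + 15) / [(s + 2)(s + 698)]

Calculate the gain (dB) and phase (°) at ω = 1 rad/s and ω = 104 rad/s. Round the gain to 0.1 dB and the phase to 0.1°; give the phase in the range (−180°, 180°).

ω = 1: -40.3 dB, 67.2°; ω = 104: -16.5 dB, 74.4°

At s = jω = j1:
zero (s+15): 15 + j1 → |·| = √(15²+1²) = √226 ≈ 15.033, ∠ = arctan(1/15) ≈ 3.81°
zero at origin: s = j1 → |·| = 1, ∠ = 90.00°
pole (s+2): 2 + j1 → |·| = √(2²+1²) = √5 ≈ 2.2361, ∠ = arctan(1/2) ≈ 26.57°
pole (s+698): 698 + j1 → |·| = √(698²+1²) = √487205 ≈ 698, ∠ = arctan(1/698) ≈ 0.08°
|H| = 1 · 15.033 / 1560.8 ≈ 0.0096316
Gain = 20 log₁₀(0.0096316) ≈ -40.33 dB
∠H = 93.81° − 26.65° = 67.16°

At s = jω = j104:
zero (s+15): 15 + j104 → |·| = √(15²+104²) = √11041 ≈ 105.08, ∠ = arctan(104/15) ≈ 81.79°
zero at origin: s = j104 → |·| = 104, ∠ = 90.00°
pole (s+2): 2 + j104 → |·| = √(2²+104²) = √10820 ≈ 104.02, ∠ = arctan(104/2) ≈ 88.90°
pole (s+698): 698 + j104 → |·| = √(698²+104²) = √498020 ≈ 705.71, ∠ = arctan(104/698) ≈ 8.47°
|H| = 1 · 10928 / 73408 ≈ 0.14887
Gain = 20 log₁₀(0.14887) ≈ -16.54 dB
∠H = 171.79° − 97.37° = 74.42°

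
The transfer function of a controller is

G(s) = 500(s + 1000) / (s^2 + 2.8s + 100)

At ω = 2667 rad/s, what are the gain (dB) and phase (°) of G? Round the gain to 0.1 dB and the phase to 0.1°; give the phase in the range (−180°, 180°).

At s = jω = j2667:
zero (s+1000): 1000 + j2667 → |·| = √(1000²+2667²) = √8112889 ≈ 2848.3, ∠ = arctan(2667/1000) ≈ 69.45°
quadratic: (j2667)² + 2.8·j2667 + 100 = -7112789 + j7467.6 → |·| ≈ 7.1128e+06, ∠ ≈ 179.94°
|G| = 500 · 2848.3 / 7.1128e+06 ≈ 0.20022
Gain = 20 log₁₀(0.20022) ≈ -13.97 dB
∠G = 69.45° − 179.94° = -110.49°

-14.0 dB, -110.5°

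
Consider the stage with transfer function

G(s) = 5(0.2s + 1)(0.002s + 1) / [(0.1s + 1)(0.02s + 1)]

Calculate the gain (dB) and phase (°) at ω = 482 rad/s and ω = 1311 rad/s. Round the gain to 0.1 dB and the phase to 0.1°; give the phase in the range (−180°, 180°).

ω = 482: 3.1 dB, -39.5°; ω = 1311: 0.6 dB, -18.5°

At ω = 482 rad/s:
zero (1 + j482·0.2) = 1 + j96.4 → |·| ≈ 96.405, ∠ ≈ 89.41°
zero (1 + j482·0.002) = 1 + j0.964 → |·| ≈ 1.389, ∠ ≈ 43.95°
pole (1 + j482·0.1) = 1 + j48.2 → |·| ≈ 48.21, ∠ ≈ 88.81°
pole (1 + j482·0.02) = 1 + j9.64 → |·| ≈ 9.6917, ∠ ≈ 84.08°
|G| = 5 · 96.405 · 1.389 / (48.21 · 9.6917) ≈ 1.433
Gain = 20 log₁₀(1.433) ≈ 3.12 dB
∠G = (89.41° + 43.95°) − (88.81° + 84.08°) = -39.53°

At ω = 1311 rad/s:
zero (1 + j1311·0.2) = 1 + j262.2 → |·| ≈ 262.2, ∠ ≈ 89.78°
zero (1 + j1311·0.002) = 1 + j2.622 → |·| ≈ 2.8062, ∠ ≈ 69.12°
pole (1 + j1311·0.1) = 1 + j131.1 → |·| ≈ 131.1, ∠ ≈ 89.56°
pole (1 + j1311·0.02) = 1 + j26.22 → |·| ≈ 26.239, ∠ ≈ 87.82°
|G| = 5 · 262.2 · 2.8062 / (131.1 · 26.239) ≈ 1.0695
Gain = 20 log₁₀(1.0695) ≈ 0.58 dB
∠G = (89.78° + 69.12°) − (89.56° + 87.82°) = -18.48°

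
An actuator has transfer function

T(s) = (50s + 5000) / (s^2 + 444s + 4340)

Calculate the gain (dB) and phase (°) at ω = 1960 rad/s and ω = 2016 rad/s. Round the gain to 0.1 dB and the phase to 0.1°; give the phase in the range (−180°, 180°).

ω = 1960: -32.1 dB, -80.1°; ω = 2016: -32.3 dB, -80.4°

Substitute s = j1960:
Numerator: 50(j1960) + 5000 = 5000 + j98000
Denominator: (j1960)^2 + 444(j1960) + 4340 = -3837260 + j870240
|N| = √(5000² + 98000²) ≈ 98127, ∠N ≈ 87.08°
|D| = √(3837260² + 870240²) ≈ 3.9347e+06, ∠D ≈ 167.22°
|T| = 98127 / 3.9347e+06 ≈ 0.024939
Gain = 20 log₁₀(0.024939) ≈ -32.06 dB
∠T = 87.08° − 167.22° = -80.14°

Substitute s = j2016:
Numerator: 50(j2016) + 5000 = 5000 + j100800
Denominator: (j2016)^2 + 444(j2016) + 4340 = -4059916 + j895104
|N| = √(5000² + 100800²) ≈ 1.0092e+05, ∠N ≈ 87.16°
|D| = √(4059916² + 895104²) ≈ 4.1574e+06, ∠D ≈ 167.57°
|T| = 1.0092e+05 / 4.1574e+06 ≈ 0.024275
Gain = 20 log₁₀(0.024275) ≈ -32.30 dB
∠T = 87.16° − 167.57° = -80.41°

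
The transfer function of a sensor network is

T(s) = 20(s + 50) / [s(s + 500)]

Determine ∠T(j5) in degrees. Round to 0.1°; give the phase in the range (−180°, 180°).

-84.9°

At s = jω = j5:
zero (s+50): 50 + j5 → |·| = √(50²+5²) = √2525 ≈ 50.249, ∠ = arctan(5/50) ≈ 5.71°
pole (s+500): 500 + j5 → |·| = √(500²+5²) = √250025 ≈ 500.02, ∠ = arctan(5/500) ≈ 0.57°
pole at origin: |s| = 5, ∠ = 90.00° (in denominator)
∠T = 5.71° − 90.57° = -84.86°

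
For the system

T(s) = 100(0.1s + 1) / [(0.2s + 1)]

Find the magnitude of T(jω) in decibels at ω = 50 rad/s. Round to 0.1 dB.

At ω = 50 rad/s:
zero (1 + j50·0.1) = 1 + j5 → |·| ≈ 5.099, ∠ ≈ 78.69°
pole (1 + j50·0.2) = 1 + j10 → |·| ≈ 10.05, ∠ ≈ 84.29°
|T| = 100 · 5.099 / (10.05) ≈ 50.736
Gain = 20 log₁₀(50.736) ≈ 34.11 dB

34.1 dB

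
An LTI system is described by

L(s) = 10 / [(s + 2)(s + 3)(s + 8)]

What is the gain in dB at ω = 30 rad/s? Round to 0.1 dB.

-69.0 dB

At s = jω = j30:
pole (s+2): 2 + j30 → |·| = √(2²+30²) = √904 ≈ 30.067, ∠ = arctan(30/2) ≈ 86.19°
pole (s+3): 3 + j30 → |·| = √(3²+30²) = √909 ≈ 30.15, ∠ = arctan(30/3) ≈ 84.29°
pole (s+8): 8 + j30 → |·| = √(8²+30²) = √964 ≈ 31.048, ∠ = arctan(30/8) ≈ 75.07°
|L| = 10 / 28146 ≈ 0.00035529
Gain = 20 log₁₀(0.00035529) ≈ -68.99 dB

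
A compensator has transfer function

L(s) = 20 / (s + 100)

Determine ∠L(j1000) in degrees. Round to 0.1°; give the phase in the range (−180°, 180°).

Substitute s = j1000:
Numerator: 20 = 20 + j0
Denominator: (j1000) + 100 = 100 + j1000
|N| = √(20² + 0²) ≈ 20, ∠N ≈ 0.00°
|D| = √(100² + 1000²) ≈ 1005, ∠D ≈ 84.29°
∠L = 0.00° − 84.29° = -84.29°

-84.3°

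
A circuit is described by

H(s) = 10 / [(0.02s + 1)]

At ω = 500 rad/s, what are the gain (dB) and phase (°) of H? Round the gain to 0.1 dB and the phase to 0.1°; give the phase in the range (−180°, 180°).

-0.0 dB, -84.3°

At ω = 500 rad/s:
pole (1 + j500·0.02) = 1 + j10 → |·| ≈ 10.05, ∠ ≈ 84.29°
|H| = 10 · 1 / (10.05) ≈ 0.99502
Gain = 20 log₁₀(0.99502) ≈ -0.04 dB
∠H = (0°) − (84.29°) = -84.29°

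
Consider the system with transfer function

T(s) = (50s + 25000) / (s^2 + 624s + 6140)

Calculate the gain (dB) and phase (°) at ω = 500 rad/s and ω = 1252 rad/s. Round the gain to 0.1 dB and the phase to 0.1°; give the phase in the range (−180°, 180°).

ω = 500: -21.0 dB, -83.0°; ω = 1252: -28.3 dB, -85.2°

Substitute s = j500:
Numerator: 50(j500) + 25000 = 25000 + j25000
Denominator: (j500)^2 + 624(j500) + 6140 = -243860 + j312000
|N| = √(25000² + 25000²) ≈ 35355, ∠N ≈ 45.00°
|D| = √(243860² + 312000²) ≈ 3.9599e+05, ∠D ≈ 128.01°
|T| = 35355 / 3.9599e+05 ≈ 0.089283
Gain = 20 log₁₀(0.089283) ≈ -20.98 dB
∠T = 45.00° − 128.01° = -83.01°

Substitute s = j1252:
Numerator: 50(j1252) + 25000 = 25000 + j62600
Denominator: (j1252)^2 + 624(j1252) + 6140 = -1561364 + j781248
|N| = √(25000² + 62600²) ≈ 67407, ∠N ≈ 68.23°
|D| = √(1561364² + 781248²) ≈ 1.7459e+06, ∠D ≈ 153.42°
|T| = 67407 / 1.7459e+06 ≈ 0.038609
Gain = 20 log₁₀(0.038609) ≈ -28.27 dB
∠T = 68.23° − 153.42° = -85.19°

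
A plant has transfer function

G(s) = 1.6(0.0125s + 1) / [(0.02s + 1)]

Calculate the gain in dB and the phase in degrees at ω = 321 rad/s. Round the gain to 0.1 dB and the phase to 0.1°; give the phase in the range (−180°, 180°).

0.2 dB, -5.1°

At ω = 321 rad/s:
zero (1 + j321·0.0125) = 1 + j4.0125 → |·| ≈ 4.1352, ∠ ≈ 76.01°
pole (1 + j321·0.02) = 1 + j6.42 → |·| ≈ 6.4974, ∠ ≈ 81.15°
|G| = 1.6 · 4.1352 / (6.4974) ≈ 1.0183
Gain = 20 log₁₀(1.0183) ≈ 0.16 dB
∠G = (76.01°) − (81.15°) = -5.14°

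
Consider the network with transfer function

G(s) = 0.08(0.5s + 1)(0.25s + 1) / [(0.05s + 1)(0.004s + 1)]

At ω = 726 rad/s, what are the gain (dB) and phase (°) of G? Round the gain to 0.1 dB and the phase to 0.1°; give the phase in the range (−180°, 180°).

At ω = 726 rad/s:
zero (1 + j726·0.5) = 1 + j363 → |·| ≈ 363, ∠ ≈ 89.84°
zero (1 + j726·0.25) = 1 + j181.5 → |·| ≈ 181.5, ∠ ≈ 89.68°
pole (1 + j726·0.05) = 1 + j36.3 → |·| ≈ 36.314, ∠ ≈ 88.42°
pole (1 + j726·0.004) = 1 + j2.904 → |·| ≈ 3.0714, ∠ ≈ 71.00°
|G| = 0.08 · 363 · 181.5 / (36.314 · 3.0714) ≈ 47.257
Gain = 20 log₁₀(47.257) ≈ 33.49 dB
∠G = (89.84° + 89.68°) − (88.42° + 71.00°) = 20.10°

33.5 dB, 20.1°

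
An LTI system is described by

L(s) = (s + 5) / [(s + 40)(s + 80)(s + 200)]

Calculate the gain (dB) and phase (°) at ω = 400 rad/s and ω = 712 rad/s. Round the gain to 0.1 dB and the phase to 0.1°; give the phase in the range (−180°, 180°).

ω = 400: -105.3 dB, -137.1°; ω = 712: -114.5 dB, -155.1°

At s = jω = j400:
zero (s+5): 5 + j400 → |·| = √(5²+400²) = √160025 ≈ 400.03, ∠ = arctan(400/5) ≈ 89.28°
pole (s+40): 40 + j400 → |·| = √(40²+400²) = √161600 ≈ 402, ∠ = arctan(400/40) ≈ 84.29°
pole (s+80): 80 + j400 → |·| = √(80²+400²) = √166400 ≈ 407.92, ∠ = arctan(400/80) ≈ 78.69°
pole (s+200): 200 + j400 → |·| = √(200²+400²) = √200000 ≈ 447.21, ∠ = arctan(400/200) ≈ 63.43°
|L| = 1 · 400.03 / 7.3335e+07 ≈ 5.4548e-06
Gain = 20 log₁₀(5.4548e-06) ≈ -105.26 dB
∠L = 89.28° − 226.41° = -137.13°

At s = jω = j712:
zero (s+5): 5 + j712 → |·| = √(5²+712²) = √506969 ≈ 712.02, ∠ = arctan(712/5) ≈ 89.60°
pole (s+40): 40 + j712 → |·| = √(40²+712²) = √508544 ≈ 713.12, ∠ = arctan(712/40) ≈ 86.78°
pole (s+80): 80 + j712 → |·| = √(80²+712²) = √513344 ≈ 716.48, ∠ = arctan(712/80) ≈ 83.59°
pole (s+200): 200 + j712 → |·| = √(200²+712²) = √546944 ≈ 739.56, ∠ = arctan(712/200) ≈ 74.31°
|L| = 1 · 712.02 / 3.7787e+08 ≈ 1.8843e-06
Gain = 20 log₁₀(1.8843e-06) ≈ -114.50 dB
∠L = 89.60° − 244.68° = -155.08°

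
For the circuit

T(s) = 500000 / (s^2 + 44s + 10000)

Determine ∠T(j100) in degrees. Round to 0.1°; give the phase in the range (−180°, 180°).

-90.0°

At s = jω = j100:
quadratic: (j100)² + 44·j100 + 10000 = 0 + j4400 → |·| ≈ 4400, ∠ ≈ 90.00°
∠T = 0.00° − 90.00° = -90.00°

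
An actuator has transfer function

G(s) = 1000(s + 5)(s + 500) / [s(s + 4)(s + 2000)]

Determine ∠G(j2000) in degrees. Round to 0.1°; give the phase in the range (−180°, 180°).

At s = jω = j2000:
zero (s+5): 5 + j2000 → |·| = √(5²+2000²) = √4000025 ≈ 2000, ∠ = arctan(2000/5) ≈ 89.86°
zero (s+500): 500 + j2000 → |·| = √(500²+2000²) = √4250000 ≈ 2061.6, ∠ = arctan(2000/500) ≈ 75.96°
pole (s+4): 4 + j2000 → |·| = √(4²+2000²) = √4000016 ≈ 2000, ∠ = arctan(2000/4) ≈ 89.89°
pole (s+2000): 2000 + j2000 → |·| = √(2000²+2000²) = √8000000 ≈ 2828.4, ∠ = arctan(2000/2000) ≈ 45.00°
pole at origin: |s| = 2000, ∠ = 90.00° (in denominator)
∠G = 165.82° − 224.89° = -59.07°

-59.1°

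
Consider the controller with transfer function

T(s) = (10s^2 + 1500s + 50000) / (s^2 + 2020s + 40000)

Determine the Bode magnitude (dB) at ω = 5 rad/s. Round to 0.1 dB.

Substitute s = j5:
Numerator: 10(j5)^2 + 1500(j5) + 50000 = 49750 + j7500
Denominator: (j5)^2 + 2020(j5) + 40000 = 39975 + j10100
|N| = √(49750² + 7500²) ≈ 50312, ∠N ≈ 8.57°
|D| = √(39975² + 10100²) ≈ 41231, ∠D ≈ 14.18°
|T| = 50312 / 41231 ≈ 1.2202
Gain = 20 log₁₀(1.2202) ≈ 1.73 dB

1.7 dB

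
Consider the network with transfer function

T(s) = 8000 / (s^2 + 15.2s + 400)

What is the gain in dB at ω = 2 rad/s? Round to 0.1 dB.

At s = jω = j2:
quadratic: (j2)² + 15.2·j2 + 400 = 396 + j30.4 → |·| ≈ 397.17, ∠ ≈ 4.39°
|T| = 8000 / 397.17 ≈ 20.143
Gain = 20 log₁₀(20.143) ≈ 26.08 dB

26.1 dB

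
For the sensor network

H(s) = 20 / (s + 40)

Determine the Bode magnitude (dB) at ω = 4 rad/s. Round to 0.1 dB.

At s = jω = j4:
pole (s+40): 40 + j4 → |·| = √(40²+4²) = √1616 ≈ 40.2, ∠ = arctan(4/40) ≈ 5.71°
|H| = 20 / 40.2 ≈ 0.49751
Gain = 20 log₁₀(0.49751) ≈ -6.06 dB

-6.1 dB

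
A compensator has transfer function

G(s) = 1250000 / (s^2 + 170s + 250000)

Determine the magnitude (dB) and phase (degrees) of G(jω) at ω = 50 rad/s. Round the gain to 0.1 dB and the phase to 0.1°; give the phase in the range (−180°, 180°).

At s = jω = j50:
quadratic: (j50)² + 170·j50 + 250000 = 247500 + j8500 → |·| ≈ 2.4765e+05, ∠ ≈ 1.97°
|G| = 1250000 / 2.4765e+05 ≈ 5.0474
Gain = 20 log₁₀(5.0474) ≈ 14.06 dB
∠G = 0.00° − 1.97° = -1.97°

14.1 dB, -2.0°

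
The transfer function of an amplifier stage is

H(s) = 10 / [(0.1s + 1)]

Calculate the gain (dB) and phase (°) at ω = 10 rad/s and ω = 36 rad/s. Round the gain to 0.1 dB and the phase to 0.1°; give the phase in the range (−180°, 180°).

ω = 10: 17.0 dB, -45.0°; ω = 36: 8.6 dB, -74.5°

At ω = 10 rad/s:
pole (1 + j10·0.1) = 1 + j1 → |·| ≈ 1.4142, ∠ ≈ 45.00°
|H| = 10 · 1 / (1.4142) ≈ 7.0711
Gain = 20 log₁₀(7.0711) ≈ 16.99 dB
∠H = (0°) − (45.00°) = -45.00°

At ω = 36 rad/s:
pole (1 + j36·0.1) = 1 + j3.6 → |·| ≈ 3.7363, ∠ ≈ 74.48°
|H| = 10 · 1 / (3.7363) ≈ 2.6764
Gain = 20 log₁₀(2.6764) ≈ 8.55 dB
∠H = (0°) − (74.48°) = -74.48°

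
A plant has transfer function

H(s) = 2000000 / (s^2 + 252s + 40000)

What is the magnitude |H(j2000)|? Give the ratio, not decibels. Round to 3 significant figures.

At s = jω = j2000:
quadratic: (j2000)² + 252·j2000 + 40000 = -3960000 + j504000 → |·| ≈ 3.9919e+06, ∠ ≈ 172.75°
|H| = 2000000 / 3.9919e+06 ≈ 0.50101

0.501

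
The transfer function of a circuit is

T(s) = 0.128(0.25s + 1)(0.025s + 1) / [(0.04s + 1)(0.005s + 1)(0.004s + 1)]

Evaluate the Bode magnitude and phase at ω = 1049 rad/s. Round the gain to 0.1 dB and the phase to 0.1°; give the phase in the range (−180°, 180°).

-0.8 dB, -66.8°

At ω = 1049 rad/s:
zero (1 + j1049·0.25) = 1 + j262.25 → |·| ≈ 262.25, ∠ ≈ 89.78°
zero (1 + j1049·0.025) = 1 + j26.225 → |·| ≈ 26.244, ∠ ≈ 87.82°
pole (1 + j1049·0.04) = 1 + j41.96 → |·| ≈ 41.972, ∠ ≈ 88.63°
pole (1 + j1049·0.005) = 1 + j5.245 → |·| ≈ 5.3395, ∠ ≈ 79.21°
pole (1 + j1049·0.004) = 1 + j4.196 → |·| ≈ 4.3135, ∠ ≈ 76.60°
|T| = 0.128 · 262.25 · 26.244 / (41.972 · 5.3395 · 4.3135) ≈ 0.91131
Gain = 20 log₁₀(0.91131) ≈ -0.81 dB
∠T = (89.78° + 87.82°) − (88.63° + 79.21° + 76.60°) = -66.84°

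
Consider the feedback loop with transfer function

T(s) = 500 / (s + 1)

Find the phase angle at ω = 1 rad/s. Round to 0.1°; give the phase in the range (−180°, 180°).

At s = jω = j1:
pole (s+1): 1 + j1 → |·| = √(1²+1²) = √2 ≈ 1.4142, ∠ = arctan(1/1) ≈ 45.00°
∠T = 0.00° − 45.00° = -45.00°

-45.0°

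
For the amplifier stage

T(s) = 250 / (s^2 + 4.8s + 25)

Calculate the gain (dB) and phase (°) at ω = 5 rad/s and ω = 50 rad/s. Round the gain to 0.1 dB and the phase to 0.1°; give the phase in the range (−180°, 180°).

ω = 5: 20.4 dB, -90.0°; ω = 50: -20.0 dB, -174.5°

At s = jω = j5:
quadratic: (j5)² + 4.8·j5 + 25 = 0 + j24 → |·| ≈ 24, ∠ ≈ 90.00°
|T| = 250 / 24 ≈ 10.417
Gain = 20 log₁₀(10.417) ≈ 20.35 dB
∠T = 0.00° − 90.00° = -90.00°

At s = jω = j50:
quadratic: (j50)² + 4.8·j50 + 25 = -2475 + j240 → |·| ≈ 2486.6, ∠ ≈ 174.46°
|T| = 250 / 2486.6 ≈ 0.10054
Gain = 20 log₁₀(0.10054) ≈ -19.95 dB
∠T = 0.00° − 174.46° = -174.46°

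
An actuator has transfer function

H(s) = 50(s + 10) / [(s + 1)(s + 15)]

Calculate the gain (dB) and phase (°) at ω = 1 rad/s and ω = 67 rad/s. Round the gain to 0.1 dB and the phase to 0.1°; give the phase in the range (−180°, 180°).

At s = jω = j1:
zero (s+10): 10 + j1 → |·| = √(10²+1²) = √101 ≈ 10.05, ∠ = arctan(1/10) ≈ 5.71°
pole (s+1): 1 + j1 → |·| = √(1²+1²) = √2 ≈ 1.4142, ∠ = arctan(1/1) ≈ 45.00°
pole (s+15): 15 + j1 → |·| = √(15²+1²) = √226 ≈ 15.033, ∠ = arctan(1/15) ≈ 3.81°
|H| = 50 · 10.05 / 21.26 ≈ 23.636
Gain = 20 log₁₀(23.636) ≈ 27.47 dB
∠H = 5.71° − 48.81° = -43.10°

At s = jω = j67:
zero (s+10): 10 + j67 → |·| = √(10²+67²) = √4589 ≈ 67.742, ∠ = arctan(67/10) ≈ 81.51°
pole (s+1): 1 + j67 → |·| = √(1²+67²) = √4490 ≈ 67.007, ∠ = arctan(67/1) ≈ 89.14°
pole (s+15): 15 + j67 → |·| = √(15²+67²) = √4714 ≈ 68.659, ∠ = arctan(67/15) ≈ 77.38°
|H| = 50 · 67.742 / 4600.6 ≈ 0.73623
Gain = 20 log₁₀(0.73623) ≈ -2.66 dB
∠H = 81.51° − 166.52° = -85.01°

ω = 1: 27.5 dB, -43.1°; ω = 67: -2.7 dB, -85.0°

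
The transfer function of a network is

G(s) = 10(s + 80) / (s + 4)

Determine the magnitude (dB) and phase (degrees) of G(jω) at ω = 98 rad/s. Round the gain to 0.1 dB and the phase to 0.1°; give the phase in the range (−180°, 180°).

At s = jω = j98:
zero (s+80): 80 + j98 → |·| = √(80²+98²) = √16004 ≈ 126.51, ∠ = arctan(98/80) ≈ 50.77°
pole (s+4): 4 + j98 → |·| = √(4²+98²) = √9620 ≈ 98.082, ∠ = arctan(98/4) ≈ 87.66°
|G| = 10 · 126.51 / 98.082 ≈ 12.898
Gain = 20 log₁₀(12.898) ≈ 22.21 dB
∠G = 50.77° − 87.66° = -36.89°

22.2 dB, -36.9°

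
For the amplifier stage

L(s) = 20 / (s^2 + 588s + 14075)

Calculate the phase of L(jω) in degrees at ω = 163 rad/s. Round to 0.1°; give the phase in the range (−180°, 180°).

Substitute s = j163:
Numerator: 20 = 20 + j0
Denominator: (j163)^2 + 588(j163) + 14075 = -12494 + j95844
|N| = √(20² + 0²) ≈ 20, ∠N ≈ 0.00°
|D| = √(12494² + 95844²) ≈ 96655, ∠D ≈ 97.43°
∠L = 0.00° − 97.43° = -97.43°

-97.4°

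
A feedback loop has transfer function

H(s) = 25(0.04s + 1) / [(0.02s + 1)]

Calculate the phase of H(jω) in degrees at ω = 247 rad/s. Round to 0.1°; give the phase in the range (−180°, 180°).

5.7°

At ω = 247 rad/s:
zero (1 + j247·0.04) = 1 + j9.88 → |·| ≈ 9.9305, ∠ ≈ 84.22°
pole (1 + j247·0.02) = 1 + j4.94 → |·| ≈ 5.0402, ∠ ≈ 78.56°
∠H = (84.22°) − (78.56°) = 5.66°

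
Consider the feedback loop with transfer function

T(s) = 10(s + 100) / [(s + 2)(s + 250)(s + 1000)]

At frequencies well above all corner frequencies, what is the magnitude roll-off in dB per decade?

-40 dB/decade

Each pole contributes −20 dB/decade at high frequency; each zero contributes +20 dB/decade.
Net: 1 zero(s) − 3 pole(s) → -40 dB/decade.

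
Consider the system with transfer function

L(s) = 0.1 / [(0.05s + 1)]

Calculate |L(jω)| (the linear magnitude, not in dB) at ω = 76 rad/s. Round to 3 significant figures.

0.0254

At ω = 76 rad/s:
pole (1 + j76·0.05) = 1 + j3.8 → |·| ≈ 3.9294, ∠ ≈ 75.26°
|L| = 0.1 · 1 / (3.9294) ≈ 0.025449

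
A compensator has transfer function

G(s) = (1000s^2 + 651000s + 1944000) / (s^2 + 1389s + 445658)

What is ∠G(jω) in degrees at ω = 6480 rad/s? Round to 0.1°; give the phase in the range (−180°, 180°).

Substitute s = j6480:
Numerator: 1000(j6480)^2 + 651000(j6480) + 1944000 = -41988456000 + j4218480000
Denominator: (j6480)^2 + 1389(j6480) + 445658 = -41544742 + j9000720
|N| = √(41988456000² + 4218480000²) ≈ 4.22e+10, ∠N ≈ 174.26°
|D| = √(41544742² + 9000720²) ≈ 4.2509e+07, ∠D ≈ 167.78°
∠G = 174.26° − 167.78° = 6.48°

6.5°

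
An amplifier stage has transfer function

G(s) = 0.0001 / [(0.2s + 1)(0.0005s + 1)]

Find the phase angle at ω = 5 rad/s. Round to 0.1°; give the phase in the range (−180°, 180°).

-45.1°

At ω = 5 rad/s:
pole (1 + j5·0.2) = 1 + j1 → |·| ≈ 1.4142, ∠ ≈ 45.00°
pole (1 + j5·0.0005) = 1 + j0.0025 → |·| ≈ 1, ∠ ≈ 0.14°
∠G = (0°) − (45.00° + 0.14°) = -45.14°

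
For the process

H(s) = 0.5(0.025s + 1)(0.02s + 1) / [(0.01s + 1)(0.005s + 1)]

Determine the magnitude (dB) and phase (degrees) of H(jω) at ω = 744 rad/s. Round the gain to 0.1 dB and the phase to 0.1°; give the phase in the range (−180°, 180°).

13.6 dB, 15.8°

At ω = 744 rad/s:
zero (1 + j744·0.025) = 1 + j18.6 → |·| ≈ 18.627, ∠ ≈ 86.92°
zero (1 + j744·0.02) = 1 + j14.88 → |·| ≈ 14.914, ∠ ≈ 86.16°
pole (1 + j744·0.01) = 1 + j7.44 → |·| ≈ 7.5069, ∠ ≈ 82.34°
pole (1 + j744·0.005) = 1 + j3.72 → |·| ≈ 3.8521, ∠ ≈ 74.95°
|H| = 0.5 · 18.627 · 14.914 / (7.5069 · 3.8521) ≈ 4.8034
Gain = 20 log₁₀(4.8034) ≈ 13.63 dB
∠H = (86.92° + 86.16°) − (82.34° + 74.95°) = 15.79°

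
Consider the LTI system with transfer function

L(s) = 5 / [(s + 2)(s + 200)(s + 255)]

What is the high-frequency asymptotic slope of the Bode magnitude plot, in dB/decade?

-60 dB/decade

Each pole contributes −20 dB/decade at high frequency; each zero contributes +20 dB/decade.
Net: 0 zero(s) − 3 pole(s) → -60 dB/decade.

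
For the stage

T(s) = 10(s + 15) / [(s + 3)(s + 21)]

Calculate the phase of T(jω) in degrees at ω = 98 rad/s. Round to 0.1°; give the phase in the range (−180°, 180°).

At s = jω = j98:
zero (s+15): 15 + j98 → |·| = √(15²+98²) = √9829 ≈ 99.141, ∠ = arctan(98/15) ≈ 81.30°
pole (s+3): 3 + j98 → |·| = √(3²+98²) = √9613 ≈ 98.046, ∠ = arctan(98/3) ≈ 88.25°
pole (s+21): 21 + j98 → |·| = √(21²+98²) = √10045 ≈ 100.22, ∠ = arctan(98/21) ≈ 77.91°
∠T = 81.30° − 166.16° = -84.86°

-84.9°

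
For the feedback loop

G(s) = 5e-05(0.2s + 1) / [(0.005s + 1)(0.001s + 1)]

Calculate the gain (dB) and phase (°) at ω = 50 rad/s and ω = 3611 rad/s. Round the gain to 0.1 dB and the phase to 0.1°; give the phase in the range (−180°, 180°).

At ω = 50 rad/s:
zero (1 + j50·0.2) = 1 + j10 → |·| ≈ 10.05, ∠ ≈ 84.29°
pole (1 + j50·0.005) = 1 + j0.25 → |·| ≈ 1.0308, ∠ ≈ 14.04°
pole (1 + j50·0.001) = 1 + j0.05 → |·| ≈ 1.0012, ∠ ≈ 2.86°
|G| = 5e-05 · 10.05 / (1.0308 · 1.0012) ≈ 0.0004869
Gain = 20 log₁₀(0.0004869) ≈ -66.25 dB
∠G = (84.29°) − (14.04° + 2.86°) = 67.39°

At ω = 3611 rad/s:
zero (1 + j3611·0.2) = 1 + j722.2 → |·| ≈ 722.2, ∠ ≈ 89.92°
pole (1 + j3611·0.005) = 1 + j18.055 → |·| ≈ 18.083, ∠ ≈ 86.83°
pole (1 + j3611·0.001) = 1 + j3.611 → |·| ≈ 3.7469, ∠ ≈ 74.52°
|G| = 5e-05 · 722.2 / (18.083 · 3.7469) ≈ 0.00053295
Gain = 20 log₁₀(0.00053295) ≈ -65.47 dB
∠G = (89.92°) − (86.83° + 74.52°) = -71.43°

ω = 50: -66.3 dB, 67.4°; ω = 3611: -65.5 dB, -71.4°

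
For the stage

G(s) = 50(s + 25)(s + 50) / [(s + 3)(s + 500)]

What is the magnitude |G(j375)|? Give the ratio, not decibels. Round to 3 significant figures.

30.3

At s = jω = j375:
zero (s+25): 25 + j375 → |·| = √(25²+375²) = √141250 ≈ 375.83, ∠ = arctan(375/25) ≈ 86.19°
zero (s+50): 50 + j375 → |·| = √(50²+375²) = √143125 ≈ 378.32, ∠ = arctan(375/50) ≈ 82.41°
pole (s+3): 3 + j375 → |·| = √(3²+375²) = √140634 ≈ 375.01, ∠ = arctan(375/3) ≈ 89.54°
pole (s+500): 500 + j375 → |·| = √(500²+375²) = √390625 ≈ 625, ∠ = arctan(375/500) ≈ 36.87°
|G| = 50 · 1.4218e+05 / 2.3438e+05 ≈ 30.331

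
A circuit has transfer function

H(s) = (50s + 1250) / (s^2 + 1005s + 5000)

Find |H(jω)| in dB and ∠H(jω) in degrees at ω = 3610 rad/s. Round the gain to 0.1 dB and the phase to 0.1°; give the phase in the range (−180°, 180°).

-37.5 dB, -74.8°

Substitute s = j3610:
Numerator: 50(j3610) + 1250 = 1250 + j180500
Denominator: (j3610)^2 + 1005(j3610) + 5000 = -13027100 + j3628050
|N| = √(1250² + 180500²) ≈ 1.805e+05, ∠N ≈ 89.60°
|D| = √(13027100² + 3628050²) ≈ 1.3523e+07, ∠D ≈ 164.44°
|H| = 1.805e+05 / 1.3523e+07 ≈ 0.013348
Gain = 20 log₁₀(0.013348) ≈ -37.49 dB
∠H = 89.60° − 164.44° = -74.84°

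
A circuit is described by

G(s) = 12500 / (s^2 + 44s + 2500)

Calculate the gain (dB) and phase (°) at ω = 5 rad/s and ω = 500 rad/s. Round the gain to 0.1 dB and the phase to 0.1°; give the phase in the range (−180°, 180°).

ω = 5: 14.0 dB, -5.1°; ω = 500: -26.0 dB, -174.9°

At s = jω = j5:
quadratic: (j5)² + 44·j5 + 2500 = 2475 + j220 → |·| ≈ 2484.8, ∠ ≈ 5.08°
|G| = 12500 / 2484.8 ≈ 5.0306
Gain = 20 log₁₀(5.0306) ≈ 14.03 dB
∠G = 0.00° − 5.08° = -5.08°

At s = jω = j500:
quadratic: (j500)² + 44·j500 + 2500 = -247500 + j22000 → |·| ≈ 2.4848e+05, ∠ ≈ 174.92°
|G| = 12500 / 2.4848e+05 ≈ 0.050306
Gain = 20 log₁₀(0.050306) ≈ -25.97 dB
∠G = 0.00° − 174.92° = -174.92°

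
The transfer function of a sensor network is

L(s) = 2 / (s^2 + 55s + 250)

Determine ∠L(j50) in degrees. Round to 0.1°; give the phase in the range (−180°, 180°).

Substitute s = j50:
Numerator: 2 = 2 + j0
Denominator: (j50)^2 + 55(j50) + 250 = -2250 + j2750
|N| = √(2² + 0²) ≈ 2, ∠N ≈ 0.00°
|D| = √(2250² + 2750²) ≈ 3553.2, ∠D ≈ 129.29°
∠L = 0.00° − 129.29° = -129.29°

-129.3°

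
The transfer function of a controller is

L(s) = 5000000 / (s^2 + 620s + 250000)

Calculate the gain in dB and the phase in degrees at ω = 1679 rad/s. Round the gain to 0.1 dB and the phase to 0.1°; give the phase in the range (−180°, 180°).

5.1 dB, -157.9°

At s = jω = j1679:
quadratic: (j1679)² + 620·j1679 + 250000 = -2569041 + j1040980 → |·| ≈ 2.7719e+06, ∠ ≈ 157.94°
|L| = 5000000 / 2.7719e+06 ≈ 1.8038
Gain = 20 log₁₀(1.8038) ≈ 5.12 dB
∠L = 0.00° − 157.94° = -157.94°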